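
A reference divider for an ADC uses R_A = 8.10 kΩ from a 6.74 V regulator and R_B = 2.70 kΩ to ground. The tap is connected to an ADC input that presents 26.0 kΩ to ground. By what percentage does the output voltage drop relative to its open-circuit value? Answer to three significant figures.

7.23 %

The divider's output (Thévenin) resistance is R_A‖R_B = 2.025 kΩ.
Fractional drop under load = R_th/(R_th + R_L) = 2.025 / (2.025 + 26.0) = 0.07226.
So the output falls by 7.23 %.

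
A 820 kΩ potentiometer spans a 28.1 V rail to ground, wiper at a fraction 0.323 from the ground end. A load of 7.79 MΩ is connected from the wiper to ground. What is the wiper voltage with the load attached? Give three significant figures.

V ≈ 8.87 V

The wiper splits the pot into (1−α)R = 555.1 kΩ above and αR = 264.9 kΩ below.
Lower section ‖ load = 256.2 kΩ.
V_wiper = 28.1 × 256.2/(555.1 + 256.2) = 8.87 V.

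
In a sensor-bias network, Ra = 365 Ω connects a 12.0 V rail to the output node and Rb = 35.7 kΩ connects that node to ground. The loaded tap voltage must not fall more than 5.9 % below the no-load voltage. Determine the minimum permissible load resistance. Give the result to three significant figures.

Output resistance R_th = Ra‖Rb = (365 × 35700)/36060 = 361.3 Ω.
The fractional drop is R_th/(R_th + R_L); requiring this ≤ 0.0590 gives R_L ≥ R_th(1/0.0590 − 1) = 361.3 × 15.95 = 5.76 kΩ.

R_L(min) ≈ 5.76 kΩ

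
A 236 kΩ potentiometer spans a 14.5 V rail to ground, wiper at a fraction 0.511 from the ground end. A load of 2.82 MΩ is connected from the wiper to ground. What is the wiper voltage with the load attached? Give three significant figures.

V ≈ 7.26 V

The wiper splits the pot into (1−α)R = 115.4 kΩ above and αR = 120.6 kΩ below.
Lower section ‖ load = 115.7 kΩ.
V_wiper = 14.5 × 115.7/(115.4 + 115.7) = 7.26 V.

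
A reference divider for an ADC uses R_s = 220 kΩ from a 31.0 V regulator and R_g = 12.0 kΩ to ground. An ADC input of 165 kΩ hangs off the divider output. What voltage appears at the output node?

The load sits in parallel with R_g: R_g‖R_L = (12.0 × 165) / (12.0 + 165) = 11.19 kΩ.
V_out = 31.0 × 11.19 / (220 + 11.19) = 31.0 × 11.19/231.2 = 1.50 V.
(Unloaded it would have been 1.60 V.)

V_out ≈ 1.50 V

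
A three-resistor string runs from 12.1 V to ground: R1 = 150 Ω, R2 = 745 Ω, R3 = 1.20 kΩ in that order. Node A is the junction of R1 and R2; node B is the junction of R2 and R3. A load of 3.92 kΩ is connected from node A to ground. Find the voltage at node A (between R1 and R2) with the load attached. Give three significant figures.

Below node A the series string R2+R3 = 1945 Ω sits in parallel with the 3920 Ω load: 1300 Ω.
V_A = 12.1 × 1300/(150 + 1300) = 10.8 V.

V ≈ 10.8 V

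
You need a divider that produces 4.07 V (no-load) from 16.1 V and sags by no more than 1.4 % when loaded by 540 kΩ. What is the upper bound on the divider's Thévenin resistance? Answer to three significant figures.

R_th ≤ 7.67 kΩ

Loading drop = R_th/(R_th + R_L) ≤ 0.0140, so R_th ≤ R_L · ε/(1−ε) = 540 kΩ × 0.0140/0.9860 = 7.67 kΩ.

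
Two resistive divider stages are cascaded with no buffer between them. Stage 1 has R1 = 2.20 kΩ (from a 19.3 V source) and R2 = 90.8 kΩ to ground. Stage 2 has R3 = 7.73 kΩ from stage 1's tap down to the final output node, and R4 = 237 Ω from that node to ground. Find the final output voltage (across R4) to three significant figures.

Stage 2 presents R3+R4 = 7967 Ω as a load on stage 1's tap.
Stage 1's lower leg becomes R2‖(R3+R4) = 7324 Ω, so V_mid = 19.3 × 7324/9524 = 14.84 V.
Stage 2 is itself unloaded: V_out = V_mid × R4/(R3+R4) = 14.84 × 237/7967 = 0.442 V.

V_out ≈ 0.442 V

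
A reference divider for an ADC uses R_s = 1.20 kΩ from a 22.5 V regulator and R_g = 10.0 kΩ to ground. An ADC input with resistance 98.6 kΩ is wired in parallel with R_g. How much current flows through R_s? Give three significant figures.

R_g‖R_L = 9.079 kΩ, so the source sees R_s + R_g‖R_L = 10.28 kΩ.
I = 22.5 V / 10.28 kΩ = 2.19 mA.

I ≈ 2.19 mA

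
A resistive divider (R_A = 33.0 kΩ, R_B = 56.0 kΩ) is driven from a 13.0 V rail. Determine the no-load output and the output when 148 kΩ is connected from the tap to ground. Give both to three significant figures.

Open-circuit: V = 13.0 × 56.0/(33.0 + 56.0) = 8.18 V.
With the load, R_B becomes R_B‖R_L = 40.63 kΩ, so V = 13.0 × 40.63/73.63 = 7.17 V.

Unloaded: 8.18 V; loaded: 7.17 V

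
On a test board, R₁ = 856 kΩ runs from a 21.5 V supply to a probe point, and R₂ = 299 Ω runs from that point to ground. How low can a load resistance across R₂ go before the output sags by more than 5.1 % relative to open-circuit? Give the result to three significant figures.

Output resistance R_th = R₁‖R₂ = (856000 × 299)/856300 = 298.9 Ω.
The fractional drop is R_th/(R_th + R_L); requiring this ≤ 0.0510 gives R_L ≥ R_th(1/0.0510 − 1) = 298.9 × 18.61 = 5.56 kΩ.

R_L(min) ≈ 5.56 kΩ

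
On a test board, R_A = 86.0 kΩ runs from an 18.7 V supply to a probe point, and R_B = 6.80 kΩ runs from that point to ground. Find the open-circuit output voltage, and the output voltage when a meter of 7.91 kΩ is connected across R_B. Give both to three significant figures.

Open-circuit: V = 18.7 × 6.80/(86.0 + 6.80) = 1.37 V.
With the load, R_B becomes R_B‖R_L = 3.657 kΩ, so V = 18.7 × 3.657/89.66 = 0.763 V.

Unloaded: 1.37 V; loaded: 0.763 V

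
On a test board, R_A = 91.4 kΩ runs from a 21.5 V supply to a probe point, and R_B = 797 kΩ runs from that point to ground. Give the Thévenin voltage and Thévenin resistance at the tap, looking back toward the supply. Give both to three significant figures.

V_th is the open-circuit tap voltage: 21.5 × 797/(91.4 + 797) = 19.3 V.
With the supply zeroed, R_A and R_B appear in parallel from the tap: R_th = R_A‖R_B = (91.4 × 797)/888.4 = 82.0 kΩ.

V_th = 19.3 V, R_th = 82.0 kΩ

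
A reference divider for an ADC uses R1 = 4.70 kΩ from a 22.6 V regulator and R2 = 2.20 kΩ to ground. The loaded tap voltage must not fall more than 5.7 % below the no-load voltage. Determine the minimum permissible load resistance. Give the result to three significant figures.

Output resistance R_th = R1‖R2 = (4.70 × 2.20)/6.900 = 1.499 kΩ.
The fractional drop is R_th/(R_th + R_L); requiring this ≤ 0.0570 gives R_L ≥ R_th(1/0.0570 − 1) = 1.499 × 16.54 = 24.8 kΩ.

R_L(min) ≈ 24.8 kΩ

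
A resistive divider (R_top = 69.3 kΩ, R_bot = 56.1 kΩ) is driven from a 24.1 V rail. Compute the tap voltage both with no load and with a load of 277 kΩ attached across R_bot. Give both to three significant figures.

Open-circuit: V = 24.1 × 56.1/(69.3 + 56.1) = 10.8 V.
With the load, R_bot becomes R_bot‖R_L = 46.65 kΩ, so V = 24.1 × 46.65/116.0 = 9.70 V.

Unloaded: 10.8 V; loaded: 9.70 V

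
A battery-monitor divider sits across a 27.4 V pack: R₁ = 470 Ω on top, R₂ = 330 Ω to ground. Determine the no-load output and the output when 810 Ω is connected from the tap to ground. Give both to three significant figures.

Open-circuit: V = 27.4 × 330/(470 + 330) = 11.3 V.
With the load, R₂ becomes R₂‖R_L = 234.5 Ω, so V = 27.4 × 234.5/704.5 = 9.12 V.

Unloaded: 11.3 V; loaded: 9.12 V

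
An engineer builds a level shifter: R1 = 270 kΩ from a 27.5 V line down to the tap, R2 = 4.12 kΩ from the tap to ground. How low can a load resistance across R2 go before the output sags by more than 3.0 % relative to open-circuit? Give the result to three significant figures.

R_L(min) ≈ 131 kΩ

Output resistance R_th = R1‖R2 = (270 × 4.12)/274.1 = 4.058 kΩ.
The fractional drop is R_th/(R_th + R_L); requiring this ≤ 0.0300 gives R_L ≥ R_th(1/0.0300 − 1) = 4.058 × 32.33 = 131 kΩ.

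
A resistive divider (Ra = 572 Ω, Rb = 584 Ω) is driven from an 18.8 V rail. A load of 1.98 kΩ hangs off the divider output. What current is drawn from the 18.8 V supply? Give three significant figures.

Rb‖R_L = 451.0 Ω, so the source sees Ra + Rb‖R_L = 1023 Ω.
I = 18.8 V / 1023 Ω = 18.4 mA.

I ≈ 18.4 mA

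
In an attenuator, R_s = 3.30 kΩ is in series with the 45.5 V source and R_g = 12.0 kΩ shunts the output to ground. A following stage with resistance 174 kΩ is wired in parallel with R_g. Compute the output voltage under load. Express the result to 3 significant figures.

V_out ≈ 35.2 V

The load sits in parallel with R_g: R_g‖R_L = (12.0 × 174) / (12.0 + 174) = 11.23 kΩ.
V_out = 45.5 × 11.23 / (3.30 + 11.23) = 45.5 × 11.23/14.53 = 35.2 V.
(Unloaded it would have been 35.7 V.)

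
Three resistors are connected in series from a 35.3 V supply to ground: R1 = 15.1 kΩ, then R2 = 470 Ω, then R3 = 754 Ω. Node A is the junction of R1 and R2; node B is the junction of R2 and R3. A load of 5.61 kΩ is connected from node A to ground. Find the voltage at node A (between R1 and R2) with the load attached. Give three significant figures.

V ≈ 2.20 V

Below node A the series string R2+R3 = 1224 Ω sits in parallel with the 5610 Ω load: 1005 Ω.
V_A = 35.3 × 1005/(15100 + 1005) = 2.20 V.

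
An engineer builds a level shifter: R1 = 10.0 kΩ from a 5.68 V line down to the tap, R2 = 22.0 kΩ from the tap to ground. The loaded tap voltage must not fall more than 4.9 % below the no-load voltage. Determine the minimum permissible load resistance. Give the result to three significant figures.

Output resistance R_th = R1‖R2 = (10.0 × 22.0)/32.00 = 6.875 kΩ.
The fractional drop is R_th/(R_th + R_L); requiring this ≤ 0.0490 gives R_L ≥ R_th(1/0.0490 − 1) = 6.875 × 19.41 = 133 kΩ.

R_L(min) ≈ 133 kΩ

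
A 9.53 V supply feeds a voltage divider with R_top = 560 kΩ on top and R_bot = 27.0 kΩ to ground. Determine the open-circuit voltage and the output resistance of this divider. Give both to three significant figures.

V_th = 0.438 V, R_th = 25.8 kΩ

V_th is the open-circuit tap voltage: 9.53 × 27.0/(560 + 27.0) = 0.438 V.
With the supply zeroed, R_top and R_bot appear in parallel from the tap: R_th = R_top‖R_bot = (560 × 27.0)/587.0 = 25.8 kΩ.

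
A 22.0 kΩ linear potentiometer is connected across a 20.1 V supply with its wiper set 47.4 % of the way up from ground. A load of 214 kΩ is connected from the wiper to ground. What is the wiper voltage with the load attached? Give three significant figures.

The wiper splits the pot into (1−α)R = 11.57 kΩ above and αR = 10.43 kΩ below.
Lower section ‖ load = 9.943 kΩ.
V_wiper = 20.1 × 9.943/(11.57 + 9.943) = 9.29 V.

V ≈ 9.29 V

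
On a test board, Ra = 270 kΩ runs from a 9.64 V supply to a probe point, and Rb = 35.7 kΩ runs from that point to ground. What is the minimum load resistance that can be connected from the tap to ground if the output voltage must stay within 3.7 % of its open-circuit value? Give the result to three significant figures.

R_L(min) ≈ 821 kΩ

Output resistance R_th = Ra‖Rb = (270 × 35.7)/305.7 = 31.53 kΩ.
The fractional drop is R_th/(R_th + R_L); requiring this ≤ 0.0370 gives R_L ≥ R_th(1/0.0370 − 1) = 31.53 × 26.03 = 821 kΩ.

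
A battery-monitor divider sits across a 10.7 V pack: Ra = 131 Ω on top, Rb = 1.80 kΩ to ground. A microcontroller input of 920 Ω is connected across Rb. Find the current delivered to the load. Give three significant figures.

I_L ≈ 9.57 mA

Rb‖R_L = 608.8 Ω; V_out = 10.7 × 608.8/739.8 = 8.805 V.
I_L = V_out / R_L = 8.805 / 920 Ω = 9.57 mA.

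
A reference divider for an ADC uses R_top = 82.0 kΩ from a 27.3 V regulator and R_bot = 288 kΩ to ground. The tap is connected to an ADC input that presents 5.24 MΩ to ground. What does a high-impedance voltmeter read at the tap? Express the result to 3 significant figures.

V_out ≈ 21.0 V

The load sits in parallel with R_bot: R_bot‖R_L = (288 × 5240) / (288 + 5240) = 273.0 kΩ.
V_out = 27.3 × 273.0 / (82.0 + 273.0) = 27.3 × 273.0/355.0 = 21.0 V.
(Unloaded it would have been 21.2 V.)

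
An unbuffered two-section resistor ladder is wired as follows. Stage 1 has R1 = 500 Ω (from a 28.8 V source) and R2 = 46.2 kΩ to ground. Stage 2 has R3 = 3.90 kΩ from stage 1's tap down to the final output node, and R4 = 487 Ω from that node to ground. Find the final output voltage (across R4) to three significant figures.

V_out ≈ 2.84 V

Stage 2 presents R3+R4 = 4387 Ω as a load on stage 1's tap.
Stage 1's lower leg becomes R2‖(R3+R4) = 4007 Ω, so V_mid = 28.8 × 4007/4507 = 25.60 V.
Stage 2 is itself unloaded: V_out = V_mid × R4/(R3+R4) = 25.60 × 487/4387 = 2.84 V.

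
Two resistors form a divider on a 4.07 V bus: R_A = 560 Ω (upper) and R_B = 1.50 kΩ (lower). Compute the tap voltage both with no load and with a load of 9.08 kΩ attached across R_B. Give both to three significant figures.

Unloaded: 2.96 V; loaded: 2.84 V

Open-circuit: V = 4.07 × 1500/(560 + 1500) = 2.96 V.
With the load, R_B becomes R_B‖R_L = 1287 Ω, so V = 4.07 × 1287/1847 = 2.84 V.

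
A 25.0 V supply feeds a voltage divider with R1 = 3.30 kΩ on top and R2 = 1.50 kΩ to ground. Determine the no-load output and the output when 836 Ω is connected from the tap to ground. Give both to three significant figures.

Open-circuit: V = 25.0 × 1500/(3300 + 1500) = 7.81 V.
With the load, R2 becomes R2‖R_L = 536.8 Ω, so V = 25.0 × 536.8/3837 = 3.50 V.

Unloaded: 7.81 V; loaded: 3.50 V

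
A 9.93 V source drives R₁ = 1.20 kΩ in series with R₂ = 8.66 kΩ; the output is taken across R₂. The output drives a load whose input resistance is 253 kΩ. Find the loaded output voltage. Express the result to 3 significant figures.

V_out ≈ 8.69 V

The load sits in parallel with R₂: R₂‖R_L = (8.66 × 253) / (8.66 + 253) = 8.373 kΩ.
V_out = 9.93 × 8.373 / (1.20 + 8.373) = 9.93 × 8.373/9.573 = 8.69 V.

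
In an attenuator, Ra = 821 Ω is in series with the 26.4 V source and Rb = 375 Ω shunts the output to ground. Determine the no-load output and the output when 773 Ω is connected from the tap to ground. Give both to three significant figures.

Open-circuit: V = 26.4 × 375/(821 + 375) = 8.28 V.
With the load, Rb becomes Rb‖R_L = 252.5 Ω, so V = 26.4 × 252.5/1074 = 6.21 V.

Unloaded: 8.28 V; loaded: 6.21 V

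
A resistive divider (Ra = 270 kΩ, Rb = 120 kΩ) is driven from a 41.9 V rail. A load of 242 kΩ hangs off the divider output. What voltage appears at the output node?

V_out ≈ 9.60 V

The load sits in parallel with Rb: Rb‖R_L = (120 × 242) / (120 + 242) = 80.22 kΩ.
V_out = 41.9 × 80.22 / (270 + 80.22) = 41.9 × 80.22/350.2 = 9.60 V.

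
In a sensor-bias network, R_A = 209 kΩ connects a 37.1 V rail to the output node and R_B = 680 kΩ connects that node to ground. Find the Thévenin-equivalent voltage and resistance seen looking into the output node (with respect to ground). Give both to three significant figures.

V_th = 28.4 V, R_th = 160 kΩ

V_th is the open-circuit tap voltage: 37.1 × 680/(209 + 680) = 28.4 V.
With the supply zeroed, R_A and R_B appear in parallel from the tap: R_th = R_A‖R_B = (209 × 680)/889.0 = 160 kΩ.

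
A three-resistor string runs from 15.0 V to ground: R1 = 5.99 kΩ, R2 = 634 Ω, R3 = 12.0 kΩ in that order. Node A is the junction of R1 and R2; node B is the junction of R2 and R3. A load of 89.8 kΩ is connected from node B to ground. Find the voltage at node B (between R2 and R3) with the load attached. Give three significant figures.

At node B, R3 is in parallel with the load: R3‖R_L = 10590 Ω.
Below node A the resistance is R2 + (R3‖R_L) = 11220 Ω, so V_A = 15.0 × 11220/17210 = 9.779 V.
Then V_B = V_A × (R3‖R_L)/(R2 + R3‖R_L) = 9.779 × 10590/11220 = 9.23 V.

V ≈ 9.23 V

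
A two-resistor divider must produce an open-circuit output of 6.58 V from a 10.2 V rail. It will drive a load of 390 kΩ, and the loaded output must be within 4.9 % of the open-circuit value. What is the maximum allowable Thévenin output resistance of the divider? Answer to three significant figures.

Loading drop = R_th/(R_th + R_L) ≤ 0.0490, so R_th ≤ R_L · ε/(1−ε) = 390 kΩ × 0.0490/0.9510 = 20.1 kΩ.

R_th ≤ 20.1 kΩ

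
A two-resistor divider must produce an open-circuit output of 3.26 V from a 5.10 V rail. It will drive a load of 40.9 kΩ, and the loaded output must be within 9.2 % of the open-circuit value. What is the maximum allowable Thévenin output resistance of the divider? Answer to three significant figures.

R_th ≤ 4.14 kΩ

Loading drop = R_th/(R_th + R_L) ≤ 0.0920, so R_th ≤ R_L · ε/(1−ε) = 40.9 kΩ × 0.0920/0.9080 = 4.14 kΩ.
(Any R1, R2 with R2/(R1+R2) = 0.639 and R1‖R2 ≤ 4.14 kΩ will meet the spec.)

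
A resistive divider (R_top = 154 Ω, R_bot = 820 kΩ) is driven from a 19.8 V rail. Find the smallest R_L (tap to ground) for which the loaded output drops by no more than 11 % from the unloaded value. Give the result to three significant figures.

Output resistance R_th = R_top‖R_bot = (154 × 820000)/820200 = 154.0 Ω.
The fractional drop is R_th/(R_th + R_L); requiring this ≤ 0.110 gives R_L ≥ R_th(1/0.110 − 1) = 154.0 × 8.091 = 1.25 kΩ.

R_L(min) ≈ 1.25 kΩ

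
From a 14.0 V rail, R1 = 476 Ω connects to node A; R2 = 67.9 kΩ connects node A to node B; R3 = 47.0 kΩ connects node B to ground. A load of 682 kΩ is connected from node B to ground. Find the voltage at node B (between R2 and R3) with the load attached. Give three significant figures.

V ≈ 5.48 V

At node B, R3 is in parallel with the load: R3‖R_L = 43970 Ω.
Below node A the resistance is R2 + (R3‖R_L) = 111900 Ω, so V_A = 14.0 × 111900/112300 = 13.94 V.
Then V_B = V_A × (R3‖R_L)/(R2 + R3‖R_L) = 13.94 × 43970/111900 = 5.48 V.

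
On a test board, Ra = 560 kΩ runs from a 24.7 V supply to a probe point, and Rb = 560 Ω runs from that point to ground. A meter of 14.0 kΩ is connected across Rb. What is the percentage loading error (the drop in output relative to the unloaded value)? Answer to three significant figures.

3.84 %

The divider's output (Thévenin) resistance is Ra‖Rb = 559.4 Ω.
Fractional drop under load = R_th/(R_th + R_L) = 559.4 / (559.4 + 14000) = 0.03842.
So the output falls by 3.84 %.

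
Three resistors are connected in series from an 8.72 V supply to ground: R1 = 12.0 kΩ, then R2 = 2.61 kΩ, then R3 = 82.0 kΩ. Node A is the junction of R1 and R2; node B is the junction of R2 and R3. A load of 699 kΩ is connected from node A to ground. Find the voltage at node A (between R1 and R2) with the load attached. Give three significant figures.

Below node A the series string R2+R3 = 84.61 kΩ sits in parallel with the 699 kΩ load: 75.47 kΩ.
V_A = 8.72 × 75.47/(12.0 + 75.47) = 7.52 V.

V ≈ 7.52 V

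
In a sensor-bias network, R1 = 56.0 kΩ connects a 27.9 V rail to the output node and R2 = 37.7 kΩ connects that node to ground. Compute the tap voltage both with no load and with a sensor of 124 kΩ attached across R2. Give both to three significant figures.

Open-circuit: V = 27.9 × 37.7/(56.0 + 37.7) = 11.2 V.
With the load, R2 becomes R2‖R_L = 28.91 kΩ, so V = 27.9 × 28.91/84.91 = 9.50 V.

Unloaded: 11.2 V; loaded: 9.50 V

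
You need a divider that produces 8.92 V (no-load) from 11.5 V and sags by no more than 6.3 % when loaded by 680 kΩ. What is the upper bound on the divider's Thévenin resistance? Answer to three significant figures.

R_th ≤ 45.7 kΩ

Loading drop = R_th/(R_th + R_L) ≤ 0.0630, so R_th ≤ R_L · ε/(1−ε) = 680 kΩ × 0.0630/0.9370 = 45.7 kΩ.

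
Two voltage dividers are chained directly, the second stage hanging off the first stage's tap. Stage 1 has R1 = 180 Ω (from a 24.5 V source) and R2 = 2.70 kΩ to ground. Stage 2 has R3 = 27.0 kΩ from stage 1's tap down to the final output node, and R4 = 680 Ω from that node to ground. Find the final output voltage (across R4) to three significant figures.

Stage 2 presents R3+R4 = 27680 Ω as a load on stage 1's tap.
Stage 1's lower leg becomes R2‖(R3+R4) = 2460 Ω, so V_mid = 24.5 × 2460/2640 = 22.83 V.
Stage 2 is itself unloaded: V_out = V_mid × R4/(R3+R4) = 22.83 × 680/27680 = 0.561 V.

V_out ≈ 0.561 V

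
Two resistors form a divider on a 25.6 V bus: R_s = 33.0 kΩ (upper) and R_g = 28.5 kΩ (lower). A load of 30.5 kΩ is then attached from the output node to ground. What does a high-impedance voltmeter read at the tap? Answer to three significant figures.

V_out ≈ 7.90 V

The load sits in parallel with R_g: R_g‖R_L = (28.5 × 30.5) / (28.5 + 30.5) = 14.73 kΩ.
V_out = 25.6 × 14.73 / (33.0 + 14.73) = 25.6 × 14.73/47.73 = 7.90 V.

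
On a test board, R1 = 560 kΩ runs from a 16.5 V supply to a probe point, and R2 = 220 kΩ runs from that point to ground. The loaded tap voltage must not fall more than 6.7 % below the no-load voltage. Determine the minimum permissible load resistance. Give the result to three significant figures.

Output resistance R_th = R1‖R2 = (560 × 220)/780.0 = 157.9 kΩ.
The fractional drop is R_th/(R_th + R_L); requiring this ≤ 0.0670 gives R_L ≥ R_th(1/0.0670 − 1) = 157.9 × 13.93 = 2.20 MΩ.

R_L(min) ≈ 2.20 MΩ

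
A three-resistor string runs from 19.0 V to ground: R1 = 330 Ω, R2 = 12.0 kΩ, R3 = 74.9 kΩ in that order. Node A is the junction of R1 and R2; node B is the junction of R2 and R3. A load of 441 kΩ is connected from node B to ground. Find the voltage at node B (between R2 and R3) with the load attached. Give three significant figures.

At node B, R3 is in parallel with the load: R3‖R_L = 64030 Ω.
Below node A the resistance is R2 + (R3‖R_L) = 76030 Ω, so V_A = 19.0 × 76030/76360 = 18.92 V.
Then V_B = V_A × (R3‖R_L)/(R2 + R3‖R_L) = 18.92 × 64030/76030 = 15.9 V.

V ≈ 15.9 V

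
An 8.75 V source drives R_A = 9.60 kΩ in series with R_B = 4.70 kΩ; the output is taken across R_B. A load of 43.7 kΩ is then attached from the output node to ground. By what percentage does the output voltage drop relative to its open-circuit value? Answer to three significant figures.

6.73 %

The divider's output (Thévenin) resistance is R_A‖R_B = 3.155 kΩ.
Fractional drop under load = R_th/(R_th + R_L) = 3.155 / (3.155 + 43.7) = 0.06734.
So the output falls by 6.73 %.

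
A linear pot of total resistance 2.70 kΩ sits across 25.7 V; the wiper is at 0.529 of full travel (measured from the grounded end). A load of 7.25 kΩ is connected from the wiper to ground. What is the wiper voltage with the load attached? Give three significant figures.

The wiper splits the pot into (1−α)R = 1.272 kΩ above and αR = 1.428 kΩ below.
Lower section ‖ load = 1.193 kΩ.
V_wiper = 25.7 × 1.193/(1.272 + 1.193) = 12.4 V.

V ≈ 12.4 V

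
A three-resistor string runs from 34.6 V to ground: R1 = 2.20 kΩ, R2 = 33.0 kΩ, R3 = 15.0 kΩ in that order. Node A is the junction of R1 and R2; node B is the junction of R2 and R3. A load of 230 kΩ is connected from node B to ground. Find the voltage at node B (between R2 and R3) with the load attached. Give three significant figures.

V ≈ 9.89 V

At node B, R3 is in parallel with the load: R3‖R_L = 14.08 kΩ.
Below node A the resistance is R2 + (R3‖R_L) = 47.08 kΩ, so V_A = 34.6 × 47.08/49.28 = 33.06 V.
Then V_B = V_A × (R3‖R_L)/(R2 + R3‖R_L) = 33.06 × 14.08/47.08 = 9.89 V.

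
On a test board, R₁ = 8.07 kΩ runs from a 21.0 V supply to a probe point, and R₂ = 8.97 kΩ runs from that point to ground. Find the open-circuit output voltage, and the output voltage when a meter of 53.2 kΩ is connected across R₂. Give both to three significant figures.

Open-circuit: V = 21.0 × 8.97/(8.07 + 8.97) = 11.1 V.
With the load, R₂ becomes R₂‖R_L = 7.676 kΩ, so V = 21.0 × 7.676/15.75 = 10.2 V.

Unloaded: 11.1 V; loaded: 10.2 V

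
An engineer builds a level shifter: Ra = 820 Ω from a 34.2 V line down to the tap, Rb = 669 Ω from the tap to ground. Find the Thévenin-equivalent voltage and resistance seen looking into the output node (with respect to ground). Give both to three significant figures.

V_th = 15.4 V, R_th = 368 Ω

V_th is the open-circuit tap voltage: 34.2 × 669/(820 + 669) = 15.4 V.
With the supply zeroed, Ra and Rb appear in parallel from the tap: R_th = Ra‖Rb = (820 × 669)/1489 = 368 Ω.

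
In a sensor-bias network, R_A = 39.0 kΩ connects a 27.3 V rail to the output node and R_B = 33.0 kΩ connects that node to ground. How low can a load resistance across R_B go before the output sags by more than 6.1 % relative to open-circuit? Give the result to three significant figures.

Output resistance R_th = R_A‖R_B = (39.0 × 33.0)/72.00 = 17.88 kΩ.
The fractional drop is R_th/(R_th + R_L); requiring this ≤ 0.0610 gives R_L ≥ R_th(1/0.0610 − 1) = 17.88 × 15.39 = 275 kΩ.

R_L(min) ≈ 275 kΩ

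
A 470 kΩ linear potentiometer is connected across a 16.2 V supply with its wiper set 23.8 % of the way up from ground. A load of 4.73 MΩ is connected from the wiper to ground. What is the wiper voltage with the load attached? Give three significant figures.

V ≈ 3.79 V

The wiper splits the pot into (1−α)R = 358.1 kΩ above and αR = 111.9 kΩ below.
Lower section ‖ load = 109.3 kΩ.
V_wiper = 16.2 × 109.3/(358.1 + 109.3) = 3.79 V.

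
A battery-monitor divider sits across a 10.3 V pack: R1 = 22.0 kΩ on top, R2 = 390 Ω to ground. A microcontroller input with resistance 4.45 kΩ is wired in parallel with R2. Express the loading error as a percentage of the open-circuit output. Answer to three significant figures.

7.93 %

The divider's output (Thévenin) resistance is R1‖R2 = 383.2 Ω.
Fractional drop under load = R_th/(R_th + R_L) = 383.2 / (383.2 + 4450) = 0.07929.
So the output falls by 7.93 %.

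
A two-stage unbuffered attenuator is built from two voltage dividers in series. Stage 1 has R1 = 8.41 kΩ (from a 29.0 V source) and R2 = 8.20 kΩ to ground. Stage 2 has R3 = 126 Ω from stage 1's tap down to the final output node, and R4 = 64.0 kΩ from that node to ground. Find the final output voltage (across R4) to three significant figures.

Stage 2 presents R3+R4 = 64130 Ω as a load on stage 1's tap.
Stage 1's lower leg becomes R2‖(R3+R4) = 7270 Ω, so V_mid = 29.0 × 7270/15680 = 13.45 V.
Stage 2 is itself unloaded: V_out = V_mid × R4/(R3+R4) = 13.45 × 64000/64130 = 13.4 V.

V_out ≈ 13.4 V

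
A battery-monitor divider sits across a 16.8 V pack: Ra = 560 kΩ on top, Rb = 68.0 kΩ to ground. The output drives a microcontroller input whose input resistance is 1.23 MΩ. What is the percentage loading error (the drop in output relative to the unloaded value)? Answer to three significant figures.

The divider's output (Thévenin) resistance is Ra‖Rb = 60.64 kΩ.
Fractional drop under load = R_th/(R_th + R_L) = 60.64 / (60.64 + 1230) = 0.04698.
So the output falls by 4.70 %.

4.70 %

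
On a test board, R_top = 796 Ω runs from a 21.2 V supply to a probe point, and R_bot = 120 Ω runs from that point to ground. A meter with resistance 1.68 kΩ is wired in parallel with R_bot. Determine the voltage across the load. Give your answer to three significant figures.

V_out ≈ 2.61 V

The load sits in parallel with R_bot: R_bot‖R_L = (120 × 1680) / (120 + 1680) = 112.0 Ω.
V_out = 21.2 × 112.0 / (796 + 112.0) = 21.2 × 112.0/908.0 = 2.61 V.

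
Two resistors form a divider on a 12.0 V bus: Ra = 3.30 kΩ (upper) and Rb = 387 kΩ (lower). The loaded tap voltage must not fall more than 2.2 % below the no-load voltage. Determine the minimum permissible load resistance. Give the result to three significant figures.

R_L(min) ≈ 145 kΩ

Output resistance R_th = Ra‖Rb = (3.30 × 387)/390.3 = 3.272 kΩ.
The fractional drop is R_th/(R_th + R_L); requiring this ≤ 0.0220 gives R_L ≥ R_th(1/0.0220 − 1) = 3.272 × 44.45 = 145 kΩ.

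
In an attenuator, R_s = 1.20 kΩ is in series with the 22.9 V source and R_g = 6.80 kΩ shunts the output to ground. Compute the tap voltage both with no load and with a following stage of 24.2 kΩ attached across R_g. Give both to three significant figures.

Unloaded: 19.5 V; loaded: 18.7 V

Open-circuit: V = 22.9 × 6.80/(1.20 + 6.80) = 19.5 V.
With the load, R_g becomes R_g‖R_L = 5.308 kΩ, so V = 22.9 × 5.308/6.508 = 18.7 V.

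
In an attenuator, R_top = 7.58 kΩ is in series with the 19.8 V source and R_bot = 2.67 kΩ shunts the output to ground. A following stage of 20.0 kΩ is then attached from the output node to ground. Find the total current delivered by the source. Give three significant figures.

R_bot‖R_L = 2.356 kΩ, so the source sees R_top + R_bot‖R_L = 9.936 kΩ.
I = 19.8 V / 9.936 kΩ = 1.99 mA.

I ≈ 1.99 mA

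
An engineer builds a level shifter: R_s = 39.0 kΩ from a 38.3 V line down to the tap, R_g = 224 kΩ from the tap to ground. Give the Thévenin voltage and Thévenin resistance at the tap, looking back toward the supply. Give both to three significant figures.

V_th = 32.6 V, R_th = 33.2 kΩ

V_th is the open-circuit tap voltage: 38.3 × 224/(39.0 + 224) = 32.6 V.
With the supply zeroed, R_s and R_g appear in parallel from the tap: R_th = R_s‖R_g = (39.0 × 224)/263.0 = 33.2 kΩ.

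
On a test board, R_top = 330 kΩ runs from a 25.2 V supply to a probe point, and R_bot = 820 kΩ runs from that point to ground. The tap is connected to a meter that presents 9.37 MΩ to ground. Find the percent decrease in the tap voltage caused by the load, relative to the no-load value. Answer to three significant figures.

2.45 %

The divider's output (Thévenin) resistance is R_top‖R_bot = 235.3 kΩ.
Fractional drop under load = R_th/(R_th + R_L) = 235.3 / (235.3 + 9370) = 0.02450.
So the output falls by 2.45 %.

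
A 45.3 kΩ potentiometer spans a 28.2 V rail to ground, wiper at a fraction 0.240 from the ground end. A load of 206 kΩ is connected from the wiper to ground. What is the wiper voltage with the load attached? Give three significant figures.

The wiper splits the pot into (1−α)R = 34.43 kΩ above and αR = 10.87 kΩ below.
Lower section ‖ load = 10.33 kΩ.
V_wiper = 28.2 × 10.33/(34.43 + 10.33) = 6.51 V.

V ≈ 6.51 V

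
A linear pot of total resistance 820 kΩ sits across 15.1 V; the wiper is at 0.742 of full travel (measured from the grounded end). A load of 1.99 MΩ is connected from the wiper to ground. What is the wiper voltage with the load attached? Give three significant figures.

V ≈ 10.4 V

The wiper splits the pot into (1−α)R = 211.6 kΩ above and αR = 608.4 kΩ below.
Lower section ‖ load = 466.0 kΩ.
V_wiper = 15.1 × 466.0/(211.6 + 466.0) = 10.4 V.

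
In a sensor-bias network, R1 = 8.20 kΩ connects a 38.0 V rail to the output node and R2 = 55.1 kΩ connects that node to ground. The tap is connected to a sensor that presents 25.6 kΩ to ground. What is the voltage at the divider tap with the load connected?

V_out ≈ 25.9 V

The load sits in parallel with R2: R2‖R_L = (55.1 × 25.6) / (55.1 + 25.6) = 17.48 kΩ.
V_out = 38.0 × 17.48 / (8.20 + 17.48) = 38.0 × 17.48/25.68 = 25.9 V.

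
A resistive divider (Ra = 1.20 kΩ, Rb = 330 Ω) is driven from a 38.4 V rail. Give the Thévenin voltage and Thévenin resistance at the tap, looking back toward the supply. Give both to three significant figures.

V_th is the open-circuit tap voltage: 38.4 × 330/(1200 + 330) = 8.28 V.
With the supply zeroed, Ra and Rb appear in parallel from the tap: R_th = Ra‖Rb = (1200 × 330)/1530 = 259 Ω.

V_th = 8.28 V, R_th = 259 Ω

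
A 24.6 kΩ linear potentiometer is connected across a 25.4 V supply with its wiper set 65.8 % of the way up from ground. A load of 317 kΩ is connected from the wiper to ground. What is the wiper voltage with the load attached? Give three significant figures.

The wiper splits the pot into (1−α)R = 8.413 kΩ above and αR = 16.19 kΩ below.
Lower section ‖ load = 15.40 kΩ.
V_wiper = 25.4 × 15.40/(8.413 + 15.40) = 16.4 V.

V ≈ 16.4 V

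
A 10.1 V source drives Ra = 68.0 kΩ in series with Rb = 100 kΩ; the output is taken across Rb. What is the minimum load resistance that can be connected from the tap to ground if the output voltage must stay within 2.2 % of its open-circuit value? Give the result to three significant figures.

R_L(min) ≈ 1.80 MΩ

Output resistance R_th = Ra‖Rb = (68.0 × 100)/168.0 = 40.48 kΩ.
The fractional drop is R_th/(R_th + R_L); requiring this ≤ 0.0220 gives R_L ≥ R_th(1/0.0220 − 1) = 40.48 × 44.45 = 1.80 MΩ.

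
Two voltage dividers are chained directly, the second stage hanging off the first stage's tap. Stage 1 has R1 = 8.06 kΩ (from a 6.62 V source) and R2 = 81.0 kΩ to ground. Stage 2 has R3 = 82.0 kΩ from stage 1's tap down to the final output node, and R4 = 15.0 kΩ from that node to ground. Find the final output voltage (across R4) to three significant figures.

V_out ≈ 0.866 V

Stage 2 presents R3+R4 = 97.00 kΩ as a load on stage 1's tap.
Stage 1's lower leg becomes R2‖(R3+R4) = 44.14 kΩ, so V_mid = 6.62 × 44.14/52.20 = 5.598 V.
Stage 2 is itself unloaded: V_out = V_mid × R4/(R3+R4) = 5.598 × 15.0/97.00 = 0.866 V.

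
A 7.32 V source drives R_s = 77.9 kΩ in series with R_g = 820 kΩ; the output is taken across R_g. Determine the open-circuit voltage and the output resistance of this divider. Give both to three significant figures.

V_th is the open-circuit tap voltage: 7.32 × 820/(77.9 + 820) = 6.68 V.
With the supply zeroed, R_s and R_g appear in parallel from the tap: R_th = R_s‖R_g = (77.9 × 820)/897.9 = 71.1 kΩ.

V_th = 6.68 V, R_th = 71.1 kΩ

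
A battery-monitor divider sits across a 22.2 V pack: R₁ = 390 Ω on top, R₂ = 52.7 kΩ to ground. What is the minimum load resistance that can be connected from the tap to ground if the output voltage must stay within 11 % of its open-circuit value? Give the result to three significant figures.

R_L(min) ≈ 3.13 kΩ

Output resistance R_th = R₁‖R₂ = (390 × 52700)/53090 = 387.1 Ω.
The fractional drop is R_th/(R_th + R_L); requiring this ≤ 0.110 gives R_L ≥ R_th(1/0.110 − 1) = 387.1 × 8.091 = 3.13 kΩ.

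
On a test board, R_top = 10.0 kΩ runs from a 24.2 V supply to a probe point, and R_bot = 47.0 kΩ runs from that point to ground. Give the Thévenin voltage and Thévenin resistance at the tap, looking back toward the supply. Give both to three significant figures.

V_th is the open-circuit tap voltage: 24.2 × 47.0/(10.0 + 47.0) = 20.0 V.
With the supply zeroed, R_top and R_bot appear in parallel from the tap: R_th = R_top‖R_bot = (10.0 × 47.0)/57.00 = 8.25 kΩ.

V_th = 20.0 V, R_th = 8.25 kΩ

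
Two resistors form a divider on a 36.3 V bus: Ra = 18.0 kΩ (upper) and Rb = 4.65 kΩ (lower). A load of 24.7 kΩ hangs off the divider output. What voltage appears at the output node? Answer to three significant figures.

V_out ≈ 6.48 V

The load sits in parallel with Rb: Rb‖R_L = (4.65 × 24.7) / (4.65 + 24.7) = 3.913 kΩ.
V_out = 36.3 × 3.913 / (18.0 + 3.913) = 36.3 × 3.913/21.91 = 6.48 V.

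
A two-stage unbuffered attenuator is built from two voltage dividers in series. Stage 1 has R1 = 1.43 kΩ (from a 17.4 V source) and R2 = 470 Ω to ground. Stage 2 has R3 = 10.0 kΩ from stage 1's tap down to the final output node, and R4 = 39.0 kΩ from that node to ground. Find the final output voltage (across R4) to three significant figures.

Stage 2 presents R3+R4 = 49000 Ω as a load on stage 1's tap.
Stage 1's lower leg becomes R2‖(R3+R4) = 465.5 Ω, so V_mid = 17.4 × 465.5/1896 = 4.273 V.
Stage 2 is itself unloaded: V_out = V_mid × R4/(R3+R4) = 4.273 × 39000/49000 = 3.40 V.

V_out ≈ 3.40 V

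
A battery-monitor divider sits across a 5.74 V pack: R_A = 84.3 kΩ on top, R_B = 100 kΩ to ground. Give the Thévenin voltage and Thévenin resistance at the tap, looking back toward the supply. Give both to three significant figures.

V_th is the open-circuit tap voltage: 5.74 × 100/(84.3 + 100) = 3.11 V.
With the supply zeroed, R_A and R_B appear in parallel from the tap: R_th = R_A‖R_B = (84.3 × 100)/184.3 = 45.7 kΩ.

V_th = 3.11 V, R_th = 45.7 kΩ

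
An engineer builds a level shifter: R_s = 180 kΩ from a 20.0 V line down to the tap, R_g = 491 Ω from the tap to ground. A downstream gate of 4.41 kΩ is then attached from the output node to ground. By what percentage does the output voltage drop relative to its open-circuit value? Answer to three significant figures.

Unloaded V = 20.0 × 491/180500 = 0.054407 V.
Loaded: R_g‖R_L = 441.8 Ω, giving V = 20.0 × 441.8/180400 = 0.048970 V.
Drop = (0.054407 − 0.048970) / 0.054407 = 9.99 %.

9.99 %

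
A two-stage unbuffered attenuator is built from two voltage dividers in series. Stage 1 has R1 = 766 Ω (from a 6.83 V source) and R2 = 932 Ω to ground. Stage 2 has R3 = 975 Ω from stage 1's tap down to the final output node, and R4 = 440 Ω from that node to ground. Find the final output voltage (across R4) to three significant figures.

V_out ≈ 0.899 V

Stage 2 presents R3+R4 = 1415 Ω as a load on stage 1's tap.
Stage 1's lower leg becomes R2‖(R3+R4) = 561.9 Ω, so V_mid = 6.83 × 561.9/1328 = 2.890 V.
Stage 2 is itself unloaded: V_out = V_mid × R4/(R3+R4) = 2.890 × 440/1415 = 0.899 V.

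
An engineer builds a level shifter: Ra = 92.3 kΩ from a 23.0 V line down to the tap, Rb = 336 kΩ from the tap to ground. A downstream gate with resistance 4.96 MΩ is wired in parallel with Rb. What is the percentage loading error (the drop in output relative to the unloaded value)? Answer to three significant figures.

The divider's output (Thévenin) resistance is Ra‖Rb = 72.41 kΩ.
Fractional drop under load = R_th/(R_th + R_L) = 72.41 / (72.41 + 4960) = 0.01439.
So the output falls by 1.44 %.

1.44 %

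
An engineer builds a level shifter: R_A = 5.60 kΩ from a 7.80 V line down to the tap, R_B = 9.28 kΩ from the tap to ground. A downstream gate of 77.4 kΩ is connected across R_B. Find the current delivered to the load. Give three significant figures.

I_L ≈ 0.0601 mA

R_B‖R_L = 8.286 kΩ; V_out = 7.80 × 8.286/13.89 = 4.654 V.
I_L = V_out / R_L = 4.654 / 77.4 kΩ = 0.0601 mA.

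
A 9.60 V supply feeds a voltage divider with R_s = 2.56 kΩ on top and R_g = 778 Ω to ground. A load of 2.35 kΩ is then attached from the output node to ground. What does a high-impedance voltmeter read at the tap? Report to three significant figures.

The load sits in parallel with R_g: R_g‖R_L = (778 × 2350) / (778 + 2350) = 584.5 Ω.
V_out = 9.60 × 584.5 / (2560 + 584.5) = 9.60 × 584.5/3144 = 1.78 V.

V_out ≈ 1.78 V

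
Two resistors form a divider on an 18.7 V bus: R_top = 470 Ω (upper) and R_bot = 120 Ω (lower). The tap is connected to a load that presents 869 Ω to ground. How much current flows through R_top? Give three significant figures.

I ≈ 32.5 mA

R_bot‖R_L = 105.4 Ω, so the source sees R_top + R_bot‖R_L = 575.4 Ω.
I = 18.7 V / 575.4 Ω = 32.5 mA.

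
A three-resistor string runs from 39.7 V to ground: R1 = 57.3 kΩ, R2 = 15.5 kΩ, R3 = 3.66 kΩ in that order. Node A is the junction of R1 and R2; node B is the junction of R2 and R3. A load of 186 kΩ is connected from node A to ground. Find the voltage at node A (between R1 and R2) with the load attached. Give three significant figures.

Below node A the series string R2+R3 = 19.16 kΩ sits in parallel with the 186 kΩ load: 17.37 kΩ.
V_A = 39.7 × 17.37/(57.3 + 17.37) = 9.24 V.

V ≈ 9.24 V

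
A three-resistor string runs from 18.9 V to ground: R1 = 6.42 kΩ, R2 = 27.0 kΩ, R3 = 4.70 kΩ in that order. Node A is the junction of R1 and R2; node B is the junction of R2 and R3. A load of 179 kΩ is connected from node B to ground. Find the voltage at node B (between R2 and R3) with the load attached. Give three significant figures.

V ≈ 2.28 V

At node B, R3 is in parallel with the load: R3‖R_L = 4.580 kΩ.
Below node A the resistance is R2 + (R3‖R_L) = 31.58 kΩ, so V_A = 18.9 × 31.58/38.00 = 15.71 V.
Then V_B = V_A × (R3‖R_L)/(R2 + R3‖R_L) = 15.71 × 4.580/31.58 = 2.28 V.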